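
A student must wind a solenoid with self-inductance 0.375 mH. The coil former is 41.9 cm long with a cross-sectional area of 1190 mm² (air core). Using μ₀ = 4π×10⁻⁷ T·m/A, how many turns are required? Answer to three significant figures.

A = 1190 mm² = 1.190×10^-3 m².
From L = μ₀N²A/ℓ, N = √(Lℓ / (μ₀A)).
N = √[(3.750×10^-4)(0.419) / ((4π×10⁻⁷)×1.190×10^-3)] = √(1.051×10^5) ≈ 324.1.

N ≈ 324 turns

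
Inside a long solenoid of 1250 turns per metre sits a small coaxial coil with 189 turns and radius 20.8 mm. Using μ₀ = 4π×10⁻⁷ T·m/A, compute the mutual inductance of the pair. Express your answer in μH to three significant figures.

The outer solenoid produces a uniform field B₁ = μ₀n₁I₁ across the inner coil,
so the flux linkage is N₂Φ = N₂B₁A₂ = μ₀n₁N₂A₂·I₁, giving M = μ₀n₁N₂A₂.
A₂ = πr² = π(2.080×10^-2 m)² = 1.359×10^-3 m².
M = (4π×10⁻⁷)(1250)(189)(1.359×10^-3) = 4.035×10^-4 H.

M ≈ 404 μH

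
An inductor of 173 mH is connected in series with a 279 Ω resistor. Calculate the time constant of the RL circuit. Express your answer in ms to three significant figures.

τ ≈ 0.620 ms

τ = L/R = (0.173 H)/(279 Ω) = 6.201×10^-4 s.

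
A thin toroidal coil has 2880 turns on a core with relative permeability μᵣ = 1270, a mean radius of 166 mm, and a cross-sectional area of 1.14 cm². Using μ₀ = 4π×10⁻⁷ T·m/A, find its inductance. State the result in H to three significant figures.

For a thin toroid, L = μ₀μᵣN²A/(2πR).
L = (4π×10⁻⁷)(1270)(2880)²(1.140×10^-4) / (2π×0.166 m) = 1.447 H.

L ≈ 1.45 H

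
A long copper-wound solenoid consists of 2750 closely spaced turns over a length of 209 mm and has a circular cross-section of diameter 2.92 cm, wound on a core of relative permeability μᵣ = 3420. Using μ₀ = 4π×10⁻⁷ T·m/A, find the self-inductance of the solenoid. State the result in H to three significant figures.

A = π(d/2)² = π(1.460×10^-2 m)² = 6.697×10^-4 m².
For a long solenoid, L = μ₀μᵣN²A/ℓ.
L = (4π×10⁻⁷)(3420)(2750)²(6.697×10^-4)/(0.209 m) = 104.1 H.

L ≈ 104 H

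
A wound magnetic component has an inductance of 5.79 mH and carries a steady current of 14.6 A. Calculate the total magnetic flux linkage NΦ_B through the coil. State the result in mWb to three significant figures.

From L = NΦ_B/I, the flux linkage is NΦ_B = LI.
NΦ_B = (5.790×10^-3 H)(14.6 A) = 8.453×10^-2 Wb.

NΦ_B ≈ 84.5 mWb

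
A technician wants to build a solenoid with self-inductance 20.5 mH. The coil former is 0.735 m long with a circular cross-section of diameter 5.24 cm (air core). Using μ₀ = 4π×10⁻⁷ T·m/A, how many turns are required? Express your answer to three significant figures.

N ≈ 2360 turns

A = π(d/2)² = π(2.620×10^-2 m)² = 2.157×10^-3 m².
From L = μ₀N²A/ℓ, N = √(Lℓ / (μ₀A)).
N = √[(2.050×10^-2)(0.735) / ((4π×10⁻⁷)×2.157×10^-3)] = √(5.560×10^6) ≈ 2358.0.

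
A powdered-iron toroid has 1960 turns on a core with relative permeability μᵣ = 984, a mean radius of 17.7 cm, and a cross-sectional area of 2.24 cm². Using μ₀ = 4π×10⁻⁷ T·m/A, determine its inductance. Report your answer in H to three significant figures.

L ≈ 0.957 H

For a thin toroid, L = μ₀μᵣN²A/(2πR).
L = (4π×10⁻⁷)(984)(1960)²(2.240×10^-4) / (2π×0.177 m) = 0.9568 H.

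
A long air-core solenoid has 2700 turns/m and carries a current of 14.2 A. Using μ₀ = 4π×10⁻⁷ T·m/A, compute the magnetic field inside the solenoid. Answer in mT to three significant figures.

Inside a long solenoid, B = μ₀nI.
B = (4π×10⁻⁷)(2.700×10^3 m⁻¹)(14.2 A) = 4.818×10^-2 T.

B ≈ 48.2 mT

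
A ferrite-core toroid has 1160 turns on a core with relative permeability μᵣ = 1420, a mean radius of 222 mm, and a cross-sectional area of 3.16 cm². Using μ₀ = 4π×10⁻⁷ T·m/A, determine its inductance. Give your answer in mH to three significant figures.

L ≈ 544 mH

For a thin toroid, L = μ₀μᵣN²A/(2πR).
L = (4π×10⁻⁷)(1420)(1160)²(3.160×10^-4) / (2π×0.222 m) = 0.544 H.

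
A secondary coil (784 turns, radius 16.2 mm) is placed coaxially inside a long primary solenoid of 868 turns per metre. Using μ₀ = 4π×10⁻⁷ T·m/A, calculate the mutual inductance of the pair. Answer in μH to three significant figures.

The outer solenoid produces a uniform field B₁ = μ₀n₁I₁ across the inner coil,
so the flux linkage is N₂Φ = N₂B₁A₂ = μ₀n₁N₂A₂·I₁, giving M = μ₀n₁N₂A₂.
A₂ = πr² = π(1.620×10^-2 m)² = 8.2448×10^-4 m².
M = (4π×10⁻⁷)(868)(784)(8.2448×10^-4) = 7.051×10^-4 H.

M ≈ 705 μH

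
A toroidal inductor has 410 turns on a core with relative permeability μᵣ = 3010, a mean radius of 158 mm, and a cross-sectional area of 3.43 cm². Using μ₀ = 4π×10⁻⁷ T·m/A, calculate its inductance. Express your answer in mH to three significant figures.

L ≈ 220 mH

For a thin toroid, L = μ₀μᵣN²A/(2πR).
L = (4π×10⁻⁷)(3010)(410)²(3.430×10^-4) / (2π×0.158 m) = 0.2197 H.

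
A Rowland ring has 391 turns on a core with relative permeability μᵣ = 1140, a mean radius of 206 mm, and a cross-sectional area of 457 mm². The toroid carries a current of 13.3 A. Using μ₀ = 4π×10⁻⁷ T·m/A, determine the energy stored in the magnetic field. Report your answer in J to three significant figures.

U ≈ 6.84 J

L = μ₀μᵣN²A/(2πR) = (4π×10⁻⁷)(1140)(391)²(4.570×10^-4)/(2π×0.206) = 7.733×10^-2 H.
U = ½LI² = ½(7.733×10^-2)(13.3)² = 6.839 J.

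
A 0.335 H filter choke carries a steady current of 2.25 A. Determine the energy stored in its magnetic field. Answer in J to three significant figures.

U ≈ 0.848 J

Stored magnetic energy: U = ½LI².
U = ½(0.335 H)(2.25 A)² = 0.848 J.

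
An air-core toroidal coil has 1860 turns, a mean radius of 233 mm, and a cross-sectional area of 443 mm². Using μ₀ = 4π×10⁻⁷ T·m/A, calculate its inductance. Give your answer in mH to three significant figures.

L ≈ 1.32 mH

For a thin toroid, L = μ₀N²A/(2πR).
L = (4π×10⁻⁷)(1860)²(4.430×10^-4) / (2π×0.233 m) = 1.316×10^-3 H.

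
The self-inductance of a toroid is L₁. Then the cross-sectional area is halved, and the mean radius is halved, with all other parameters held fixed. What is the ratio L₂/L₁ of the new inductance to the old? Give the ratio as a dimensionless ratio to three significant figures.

L₂/L₁ = 1.00

For a toroid, L ∝ μᵣN²A/R.
L₂/L₁ = (0.5) × (0.5)^-1 = 1.00.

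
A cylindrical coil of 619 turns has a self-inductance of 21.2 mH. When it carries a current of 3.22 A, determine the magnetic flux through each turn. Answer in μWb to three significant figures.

Φ_B ≈ 110 μWb

From L = NΦ_B/I, the flux per turn is Φ_B = LI/N.
Φ_B = (2.120×10^-2 H)(3.22 A)/619 = 1.103×10^-4 Wb.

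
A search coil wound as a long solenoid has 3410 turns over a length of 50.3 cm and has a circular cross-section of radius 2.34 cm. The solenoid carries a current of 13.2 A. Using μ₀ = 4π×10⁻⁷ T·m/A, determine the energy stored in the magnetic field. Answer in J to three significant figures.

U ≈ 4.35 J

A = πr² = π(2.340×10^-2 m)² = 1.720×10^-3 m².
L = μ₀N²A/ℓ = (4π×10⁻⁷)(3410)²(1.720×10^-3)/(0.503) = 4.997×10^-2 H.
U = ½LI² = ½(4.997×10^-2)(13.2)² = 4.354 J.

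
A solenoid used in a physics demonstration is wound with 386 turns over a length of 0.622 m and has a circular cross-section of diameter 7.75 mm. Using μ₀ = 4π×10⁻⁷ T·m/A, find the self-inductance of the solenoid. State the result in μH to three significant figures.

A = π(d/2)² = π(3.875×10^-3 m)² = 4.717×10^-5 m².
For a long solenoid, L = μ₀N²A/ℓ.
L = (4π×10⁻⁷)(386)²(4.717×10^-5)/(0.622 m) = 1.420×10^-5 H.

L ≈ 14.2 μH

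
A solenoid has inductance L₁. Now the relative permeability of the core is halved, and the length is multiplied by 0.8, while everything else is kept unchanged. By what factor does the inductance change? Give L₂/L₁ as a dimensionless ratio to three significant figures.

For a solenoid, L ∝ μᵣN²A/ℓ.
L₂/L₁ = (0.5) × (0.8)^-1 = 0.625.

L₂/L₁ = 0.625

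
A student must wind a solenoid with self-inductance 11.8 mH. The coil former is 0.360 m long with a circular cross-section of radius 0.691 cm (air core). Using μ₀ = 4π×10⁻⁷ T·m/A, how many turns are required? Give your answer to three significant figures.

A = πr² = π(6.910×10^-3 m)² = 1.500×10^-4 m².
From L = μ₀N²A/ℓ, N = √(Lℓ / (μ₀A)).
N = √[(1.180×10^-2)(0.36) / ((4π×10⁻⁷)×1.500×10^-4)] = √(2.254×10^7) ≈ 4747.2.

N ≈ 4750 turns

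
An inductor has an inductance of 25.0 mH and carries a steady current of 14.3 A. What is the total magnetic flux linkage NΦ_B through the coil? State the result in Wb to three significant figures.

From L = NΦ_B/I, the flux linkage is NΦ_B = LI.
NΦ_B = (2.500×10^-2 H)(14.3 A) = 0.3575 Wb.

NΦ_B ≈ 0.358 Wb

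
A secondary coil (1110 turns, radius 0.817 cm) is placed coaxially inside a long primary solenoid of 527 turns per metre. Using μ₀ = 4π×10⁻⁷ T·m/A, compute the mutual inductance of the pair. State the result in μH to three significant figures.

M ≈ 154 μH

The outer solenoid produces a uniform field B₁ = μ₀n₁I₁ across the inner coil,
so the flux linkage is N₂Φ = N₂B₁A₂ = μ₀n₁N₂A₂·I₁, giving M = μ₀n₁N₂A₂.
A₂ = πr² = π(8.170×10^-3 m)² = 2.097×10^-4 m².
M = (4π×10⁻⁷)(527)(1110)(2.097×10^-4) = 1.541×10^-4 H.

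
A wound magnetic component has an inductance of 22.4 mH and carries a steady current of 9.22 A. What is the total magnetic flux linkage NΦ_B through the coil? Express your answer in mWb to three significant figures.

From L = NΦ_B/I, the flux linkage is NΦ_B = LI.
NΦ_B = (2.240×10^-2 H)(9.22 A) = 0.2065 Wb.

NΦ_B ≈ 207 mWb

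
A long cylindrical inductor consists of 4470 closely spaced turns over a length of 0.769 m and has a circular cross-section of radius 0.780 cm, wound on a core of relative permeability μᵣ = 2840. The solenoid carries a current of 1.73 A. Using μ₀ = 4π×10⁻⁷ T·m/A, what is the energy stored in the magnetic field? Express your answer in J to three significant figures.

A = πr² = π(7.800×10^-3 m)² = 1.911×10^-4 m².
L = μ₀μᵣN²A/ℓ = (4π×10⁻⁷)(2840)(4470)²(1.911×10^-4)/(0.769) = 17.72 H.
U = ½LI² = ½(17.72)(1.73)² = 26.52 J.

U ≈ 26.5 J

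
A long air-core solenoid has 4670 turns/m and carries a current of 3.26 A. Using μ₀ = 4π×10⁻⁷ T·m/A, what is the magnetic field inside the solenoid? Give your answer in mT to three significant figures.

B ≈ 19.1 mT

Inside a long solenoid, B = μ₀nI.
B = (4π×10⁻⁷)(4.670×10^3 m⁻¹)(3.26 A) = 1.913×10^-2 T.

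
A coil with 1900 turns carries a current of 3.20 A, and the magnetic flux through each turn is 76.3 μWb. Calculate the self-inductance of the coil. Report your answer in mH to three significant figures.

Self-inductance is defined by L = NΦ_B/I (flux linkage over current).
L = (1900)(7.630×10^-5 Wb)/(3.20 A) = 4.530×10^-2 H.

L ≈ 45.3 mH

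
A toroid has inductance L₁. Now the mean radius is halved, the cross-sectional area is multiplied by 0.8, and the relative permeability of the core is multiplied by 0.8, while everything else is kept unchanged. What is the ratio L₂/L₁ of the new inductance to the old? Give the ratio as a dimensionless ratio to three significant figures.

For a toroid, L ∝ μᵣN²A/R.
L₂/L₁ = (0.5)^-1 × (0.8) × (0.8) = 1.28.

L₂/L₁ = 1.28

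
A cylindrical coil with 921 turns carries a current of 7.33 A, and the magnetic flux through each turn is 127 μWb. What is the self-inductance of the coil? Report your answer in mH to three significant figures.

L ≈ 16.0 mH

Self-inductance is defined by L = NΦ_B/I (flux linkage over current).
L = (921)(1.270×10^-4 Wb)/(7.33 A) = 1.596×10^-2 H.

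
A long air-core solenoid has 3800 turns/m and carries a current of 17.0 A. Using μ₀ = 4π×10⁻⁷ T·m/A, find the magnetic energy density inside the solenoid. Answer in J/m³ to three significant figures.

u ≈ 2620 J/m³

B = μ₀nI = (4π×10⁻⁷)(3.800×10^3)(17.0) = 8.118×10^-2 T.
u = B²/(2μ₀) = (8.118×10^-2)²/(2×4π×10⁻⁷) = 2.622×10^3 J/m³.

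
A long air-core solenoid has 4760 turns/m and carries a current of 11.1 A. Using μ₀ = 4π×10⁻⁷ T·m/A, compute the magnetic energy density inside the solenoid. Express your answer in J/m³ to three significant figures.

u ≈ 1750 J/m³

B = μ₀nI = (4π×10⁻⁷)(4.760×10^3)(11.1) = 6.640×10^-2 T.
u = B²/(2μ₀) = (6.640×10^-2)²/(2×4π×10⁻⁷) = 1.754×10^3 J/m³.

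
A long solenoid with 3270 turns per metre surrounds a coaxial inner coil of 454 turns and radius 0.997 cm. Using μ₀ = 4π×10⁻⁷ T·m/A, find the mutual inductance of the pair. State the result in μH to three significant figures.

M ≈ 583 μH

The outer solenoid produces a uniform field B₁ = μ₀n₁I₁ across the inner coil,
so the flux linkage is N₂Φ = N₂B₁A₂ = μ₀n₁N₂A₂·I₁, giving M = μ₀n₁N₂A₂.
A₂ = πr² = π(9.970×10^-3 m)² = 3.123×10^-4 m².
M = (4π×10⁻⁷)(3270)(454)(3.123×10^-4) = 5.826×10^-4 H.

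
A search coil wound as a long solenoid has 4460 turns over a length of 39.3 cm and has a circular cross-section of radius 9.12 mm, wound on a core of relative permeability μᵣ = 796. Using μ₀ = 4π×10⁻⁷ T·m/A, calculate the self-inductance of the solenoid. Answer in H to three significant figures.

A = πr² = π(9.120×10^-3 m)² = 2.613×10^-4 m².
For a long solenoid, L = μ₀μᵣN²A/ℓ.
L = (4π×10⁻⁷)(796)(4460)²(2.613×10^-4)/(0.393 m) = 13.23 H.

L ≈ 13.2 H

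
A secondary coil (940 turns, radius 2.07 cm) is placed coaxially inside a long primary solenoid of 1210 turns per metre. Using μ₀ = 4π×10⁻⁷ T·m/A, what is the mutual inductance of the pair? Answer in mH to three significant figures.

M ≈ 1.92 mH

The outer solenoid produces a uniform field B₁ = μ₀n₁I₁ across the inner coil,
so the flux linkage is N₂Φ = N₂B₁A₂ = μ₀n₁N₂A₂·I₁, giving M = μ₀n₁N₂A₂.
A₂ = πr² = π(2.070×10^-2 m)² = 1.346×10^-3 m².
M = (4π×10⁻⁷)(1210)(940)(1.346×10^-3) = 1.924×10^-3 H.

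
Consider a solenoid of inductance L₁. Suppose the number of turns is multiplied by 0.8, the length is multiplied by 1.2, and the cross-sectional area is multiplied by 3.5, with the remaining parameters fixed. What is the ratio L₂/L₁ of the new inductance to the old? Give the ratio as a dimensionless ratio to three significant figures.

For a solenoid, L ∝ μᵣN²A/ℓ.
L₂/L₁ = (0.8)^2 × (1.2)^-1 × (3.5) = 1.87.

L₂/L₁ = 1.87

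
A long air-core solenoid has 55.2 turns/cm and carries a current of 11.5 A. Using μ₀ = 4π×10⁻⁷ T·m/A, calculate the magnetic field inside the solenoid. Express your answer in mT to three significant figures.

Inside a long solenoid, B = μ₀nI.
B = (4π×10⁻⁷)(5.520×10^3 m⁻¹)(11.5 A) = 7.977×10^-2 T.

B ≈ 79.8 mT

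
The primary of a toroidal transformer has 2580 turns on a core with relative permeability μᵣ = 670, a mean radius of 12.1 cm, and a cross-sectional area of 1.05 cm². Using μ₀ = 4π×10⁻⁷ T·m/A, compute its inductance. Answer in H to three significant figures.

L ≈ 0.774 H

For a thin toroid, L = μ₀μᵣN²A/(2πR).
L = (4π×10⁻⁷)(670)(2580)²(1.050×10^-4) / (2π×0.121 m) = 0.774 H.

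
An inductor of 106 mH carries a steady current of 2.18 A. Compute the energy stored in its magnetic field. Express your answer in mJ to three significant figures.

U ≈ 252 mJ

Stored magnetic energy: U = ½LI².
U = ½(0.106 H)(2.18 A)² = 0.2519 J.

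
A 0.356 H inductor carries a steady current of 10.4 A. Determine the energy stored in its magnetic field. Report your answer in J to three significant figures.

Stored magnetic energy: U = ½LI².
U = ½(0.356 H)(10.4 A)² = 19.25 J.

U ≈ 19.3 J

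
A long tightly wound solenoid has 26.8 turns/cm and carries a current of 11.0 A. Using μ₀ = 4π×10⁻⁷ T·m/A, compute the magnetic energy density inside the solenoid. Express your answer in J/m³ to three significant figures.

B = μ₀nI = (4π×10⁻⁷)(2.680×10^3)(11.0) = 3.7046×10^-2 T.
u = B²/(2μ₀) = (3.7046×10^-2)²/(2×4π×10⁻⁷) = 546.1 J/m³.

u ≈ 546 J/m³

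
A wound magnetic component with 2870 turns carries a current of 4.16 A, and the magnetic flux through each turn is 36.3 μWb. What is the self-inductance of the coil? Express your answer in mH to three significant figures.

L ≈ 25.0 mH

Self-inductance is defined by L = NΦ_B/I (flux linkage over current).
L = (2870)(3.630×10^-5 Wb)/(4.16 A) = 2.504×10^-2 H.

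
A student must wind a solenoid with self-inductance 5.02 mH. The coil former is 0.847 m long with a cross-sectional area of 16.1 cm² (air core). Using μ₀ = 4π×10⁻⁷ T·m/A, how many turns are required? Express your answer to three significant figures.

N ≈ 1450 turns

A = 16.1 cm² = 1.610×10^-3 m².
From L = μ₀N²A/ℓ, N = √(Lℓ / (μ₀A)).
N = √[(5.020×10^-3)(0.847) / ((4π×10⁻⁷)×1.610×10^-3)] = √(2.102×10^6) ≈ 1449.7.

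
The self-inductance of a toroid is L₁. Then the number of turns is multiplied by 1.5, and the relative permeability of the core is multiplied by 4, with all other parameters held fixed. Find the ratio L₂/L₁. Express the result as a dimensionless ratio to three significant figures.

L₂/L₁ = 9.00

For a toroid, L ∝ μᵣN²A/R.
L₂/L₁ = (1.5)^2 × (4) = 9.00.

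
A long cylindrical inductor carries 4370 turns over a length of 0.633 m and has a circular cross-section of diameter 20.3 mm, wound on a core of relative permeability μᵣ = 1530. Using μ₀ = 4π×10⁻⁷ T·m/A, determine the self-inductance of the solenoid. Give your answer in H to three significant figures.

L ≈ 18.8 H

A = π(d/2)² = π(1.015×10^-2 m)² = 3.237×10^-4 m².
For a long solenoid, L = μ₀μᵣN²A/ℓ.
L = (4π×10⁻⁷)(1530)(4370)²(3.237×10^-4)/(0.633 m) = 18.77 H.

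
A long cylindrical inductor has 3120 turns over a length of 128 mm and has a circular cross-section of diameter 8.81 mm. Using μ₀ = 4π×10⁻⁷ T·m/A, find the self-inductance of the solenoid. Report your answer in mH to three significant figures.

L ≈ 5.83 mH

A = π(d/2)² = π(4.405×10^-3 m)² = 6.096×10^-5 m².
For a long solenoid, L = μ₀N²A/ℓ.
L = (4π×10⁻⁷)(3120)²(6.096×10^-5)/(0.128 m) = 5.826×10^-3 H.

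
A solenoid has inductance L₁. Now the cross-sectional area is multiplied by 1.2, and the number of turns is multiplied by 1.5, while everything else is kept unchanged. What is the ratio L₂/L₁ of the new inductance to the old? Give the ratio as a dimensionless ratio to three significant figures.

For a solenoid, L ∝ μᵣN²A/ℓ.
L₂/L₁ = (1.2) × (1.5)^2 = 2.70.

L₂/L₁ = 2.70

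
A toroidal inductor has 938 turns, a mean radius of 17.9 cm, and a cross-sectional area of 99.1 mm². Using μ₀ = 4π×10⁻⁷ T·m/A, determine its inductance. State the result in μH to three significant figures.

For a thin toroid, L = μ₀N²A/(2πR).
L = (4π×10⁻⁷)(938)²(9.910×10^-5) / (2π×0.179 m) = 9.742×10^-5 H.

L ≈ 97.4 μH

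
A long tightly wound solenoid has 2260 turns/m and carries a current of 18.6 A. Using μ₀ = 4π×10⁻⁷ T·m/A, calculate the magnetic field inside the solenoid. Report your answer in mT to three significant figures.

Inside a long solenoid, B = μ₀nI.
B = (4π×10⁻⁷)(2.260×10^3 m⁻¹)(18.6 A) = 5.282×10^-2 T.

B ≈ 52.8 mT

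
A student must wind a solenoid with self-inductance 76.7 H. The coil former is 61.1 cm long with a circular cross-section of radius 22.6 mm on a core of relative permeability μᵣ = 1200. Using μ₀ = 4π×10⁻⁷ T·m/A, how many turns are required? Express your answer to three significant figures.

N ≈ 4400 turns

A = πr² = π(2.260×10^-2 m)² = 1.6046×10^-3 m².
From L = μ₀μᵣN²A/ℓ, N = √(Lℓ / (μ₀μᵣA)).
N = √[(76.7)(0.611) / ((4π×10⁻⁷)(1200)×1.6046×10^-3)] = √(1.937×10^7) ≈ 4400.9.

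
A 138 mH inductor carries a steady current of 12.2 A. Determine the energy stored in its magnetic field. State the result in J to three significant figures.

Stored magnetic energy: U = ½LI².
U = ½(0.138 H)(12.2 A)² = 10.27 J.

U ≈ 10.3 J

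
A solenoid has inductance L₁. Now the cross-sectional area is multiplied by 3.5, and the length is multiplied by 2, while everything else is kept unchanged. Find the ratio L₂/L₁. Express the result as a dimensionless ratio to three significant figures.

L₂/L₁ = 1.75

For a solenoid, L ∝ μᵣN²A/ℓ.
L₂/L₁ = (3.5) × (2)^-1 = 1.75.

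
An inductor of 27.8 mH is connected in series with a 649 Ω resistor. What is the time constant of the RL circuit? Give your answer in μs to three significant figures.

τ = L/R = (2.780×10^-2 H)/(649 Ω) = 4.284×10^-5 s.

τ ≈ 42.8 μs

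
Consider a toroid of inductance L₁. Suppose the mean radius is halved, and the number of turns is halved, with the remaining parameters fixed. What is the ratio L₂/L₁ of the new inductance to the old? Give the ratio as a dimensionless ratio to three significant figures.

L₂/L₁ = 0.500

For a toroid, L ∝ μᵣN²A/R.
L₂/L₁ = (0.5)^-1 × (0.5)^2 = 0.500.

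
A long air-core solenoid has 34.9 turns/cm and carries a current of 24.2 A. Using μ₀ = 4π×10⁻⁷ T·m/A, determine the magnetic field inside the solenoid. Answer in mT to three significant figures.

Inside a long solenoid, B = μ₀nI.
B = (4π×10⁻⁷)(3.490×10^3 m⁻¹)(24.2 A) = 0.1061 T.

B ≈ 106 mT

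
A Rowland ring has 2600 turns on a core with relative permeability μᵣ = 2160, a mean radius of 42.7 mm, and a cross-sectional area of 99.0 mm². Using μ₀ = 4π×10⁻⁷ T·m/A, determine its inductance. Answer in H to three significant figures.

For a thin toroid, L = μ₀μᵣN²A/(2πR).
L = (4π×10⁻⁷)(2160)(2600)²(9.900×10^-5) / (2π×4.270×10^-2 m) = 6.771 H.

L ≈ 6.77 H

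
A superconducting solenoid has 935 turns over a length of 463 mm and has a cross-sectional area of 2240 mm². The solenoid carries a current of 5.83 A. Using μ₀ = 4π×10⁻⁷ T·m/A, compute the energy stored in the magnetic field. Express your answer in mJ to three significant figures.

U ≈ 90.3 mJ

A = 2240 mm² = 2.240×10^-3 m².
L = μ₀N²A/ℓ = (4π×10⁻⁷)(935)²(2.240×10^-3)/(0.463) = 5.31496×10^-3 H.
U = ½LI² = ½(5.31496×10^-3)(5.83)² = 9.032×10^-2 J.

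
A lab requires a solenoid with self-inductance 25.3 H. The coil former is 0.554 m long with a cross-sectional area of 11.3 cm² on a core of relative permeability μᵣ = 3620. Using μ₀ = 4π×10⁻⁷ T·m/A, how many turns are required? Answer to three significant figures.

A = 11.3 cm² = 1.130×10^-3 m².
From L = μ₀μᵣN²A/ℓ, N = √(Lℓ / (μ₀μᵣA)).
N = √[(25.3)(0.554) / ((4π×10⁻⁷)(3620)×1.130×10^-3)] = √(2.727×10^6) ≈ 1651.3.

N ≈ 1650 turns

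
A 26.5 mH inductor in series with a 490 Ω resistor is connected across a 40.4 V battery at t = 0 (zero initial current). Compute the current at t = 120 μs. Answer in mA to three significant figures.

τ = L/R = 2.650×10^-2/490 = 5.408×10^-5 s; final current I_∞ = ε/R = 40.4/490 = 8.2449×10^-2 A.
I(t) = I_∞(1 − e^(−t/τ)) with t/τ = 2.219.
I = (8.2449×10^-2)(1 − e^(−2.219)) = 7.348×10^-2 A.

I ≈ 73.5 mA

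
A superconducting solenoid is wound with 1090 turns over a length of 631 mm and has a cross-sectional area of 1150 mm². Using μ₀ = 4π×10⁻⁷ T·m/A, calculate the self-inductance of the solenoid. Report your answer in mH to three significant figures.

L ≈ 2.72 mH

A = 1150 mm² = 1.150×10^-3 m².
For a long solenoid, L = μ₀N²A/ℓ.
L = (4π×10⁻⁷)(1090)²(1.150×10^-3)/(0.631 m) = 2.721×10^-3 H.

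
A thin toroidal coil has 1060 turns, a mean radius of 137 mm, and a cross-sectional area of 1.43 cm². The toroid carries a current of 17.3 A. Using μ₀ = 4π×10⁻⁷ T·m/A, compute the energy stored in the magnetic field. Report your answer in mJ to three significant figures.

L = μ₀N²A/(2πR) = (4π×10⁻⁷)(1060)²(1.430×10^-4)/(2π×0.137) = 2.346×10^-4 H.
U = ½LI² = ½(2.346×10^-4)(17.3)² = 3.510×10^-2 J.

U ≈ 35.1 mJ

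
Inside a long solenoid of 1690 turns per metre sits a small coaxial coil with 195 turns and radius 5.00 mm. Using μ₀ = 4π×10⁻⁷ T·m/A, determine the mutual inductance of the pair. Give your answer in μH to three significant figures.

The outer solenoid produces a uniform field B₁ = μ₀n₁I₁ across the inner coil,
so the flux linkage is N₂Φ = N₂B₁A₂ = μ₀n₁N₂A₂·I₁, giving M = μ₀n₁N₂A₂.
A₂ = πr² = π(5.000×10^-3 m)² = 7.854×10^-5 m².
M = (4π×10⁻⁷)(1690)(195)(7.854×10^-5) = 3.253×10^-5 H.

M ≈ 32.5 μH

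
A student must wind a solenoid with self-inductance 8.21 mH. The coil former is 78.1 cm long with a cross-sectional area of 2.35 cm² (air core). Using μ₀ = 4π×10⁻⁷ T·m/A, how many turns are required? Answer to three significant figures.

A = 2.35 cm² = 2.350×10^-4 m².
From L = μ₀N²A/ℓ, N = √(Lℓ / (μ₀A)).
N = √[(8.210×10^-3)(0.781) / ((4π×10⁻⁷)×2.350×10^-4)] = √(2.171×10^7) ≈ 4659.7.

N ≈ 4660 turns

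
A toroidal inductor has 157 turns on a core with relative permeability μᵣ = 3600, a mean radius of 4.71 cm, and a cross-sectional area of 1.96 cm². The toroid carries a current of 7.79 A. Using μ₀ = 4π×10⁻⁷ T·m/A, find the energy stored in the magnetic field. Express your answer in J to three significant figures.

L = μ₀μᵣN²A/(2πR) = (4π×10⁻⁷)(3600)(157)²(1.960×10^-4)/(2π×4.710×10^-2) = 7.385×10^-2 H.
U = ½LI² = ½(7.385×10^-2)(7.79)² = 2.241 J.

U ≈ 2.24 J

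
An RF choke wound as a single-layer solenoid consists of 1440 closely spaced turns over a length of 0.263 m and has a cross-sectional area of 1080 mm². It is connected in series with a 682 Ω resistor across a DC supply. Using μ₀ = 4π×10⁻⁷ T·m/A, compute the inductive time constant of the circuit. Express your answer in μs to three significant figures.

A = 1080 mm² = 1.080×10^-3 m².
L = μ₀N²A/ℓ = (4π×10⁻⁷)(1440)²(1.080×10^-3)/(0.263) = 1.070×10^-2 H.
τ = L/R = (1.070×10^-2)/(682) = 1.569×10^-5 s.

τ ≈ 15.7 μs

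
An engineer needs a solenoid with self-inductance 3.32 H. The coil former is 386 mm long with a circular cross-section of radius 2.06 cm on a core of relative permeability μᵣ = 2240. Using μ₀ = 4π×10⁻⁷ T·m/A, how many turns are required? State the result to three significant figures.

N ≈ 584 turns

A = πr² = π(2.060×10^-2 m)² = 1.333×10^-3 m².
From L = μ₀μᵣN²A/ℓ, N = √(Lℓ / (μ₀μᵣA)).
N = √[(3.32)(0.386) / ((4π×10⁻⁷)(2240)×1.333×10^-3)] = √(3.4149×10^5) ≈ 584.4.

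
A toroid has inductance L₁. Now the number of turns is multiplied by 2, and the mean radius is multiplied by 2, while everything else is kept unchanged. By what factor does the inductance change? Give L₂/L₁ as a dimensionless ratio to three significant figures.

For a toroid, L ∝ μᵣN²A/R.
L₂/L₁ = (2)^2 × (2)^-1 = 2.00.

L₂/L₁ = 2.00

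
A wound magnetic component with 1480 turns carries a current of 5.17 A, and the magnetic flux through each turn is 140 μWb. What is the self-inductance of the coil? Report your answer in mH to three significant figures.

L ≈ 40.1 mH

Self-inductance is defined by L = NΦ_B/I (flux linkage over current).
L = (1480)(1.400×10^-4 Wb)/(5.17 A) = 4.008×10^-2 H.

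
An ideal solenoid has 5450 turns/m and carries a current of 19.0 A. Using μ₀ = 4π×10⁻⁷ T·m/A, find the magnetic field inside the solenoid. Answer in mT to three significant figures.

Inside a long solenoid, B = μ₀nI.
B = (4π×10⁻⁷)(5.450×10^3 m⁻¹)(19.0 A) = 0.1301 T.

B ≈ 130 mT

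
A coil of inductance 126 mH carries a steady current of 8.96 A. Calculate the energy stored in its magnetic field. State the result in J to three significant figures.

Stored magnetic energy: U = ½LI².
U = ½(0.126 H)(8.96 A)² = 5.058 J.

U ≈ 5.06 J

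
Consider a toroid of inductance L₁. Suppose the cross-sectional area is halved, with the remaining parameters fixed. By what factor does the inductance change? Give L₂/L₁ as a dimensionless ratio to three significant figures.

L₂/L₁ = 0.500

For a toroid, L ∝ μᵣN²A/R.
L₂/L₁ = (0.5) = 0.500.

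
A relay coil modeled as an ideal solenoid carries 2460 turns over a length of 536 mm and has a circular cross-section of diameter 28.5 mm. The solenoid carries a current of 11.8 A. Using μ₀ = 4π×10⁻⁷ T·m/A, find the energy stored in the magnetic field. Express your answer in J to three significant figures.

A = π(d/2)² = π(1.425×10^-2 m)² = 6.379×10^-4 m².
L = μ₀N²A/ℓ = (4π×10⁻⁷)(2460)²(6.379×10^-4)/(0.536) = 9.051×10^-3 H.
U = ½LI² = ½(9.051×10^-3)(11.8)² = 0.6301 J.

U ≈ 0.630 J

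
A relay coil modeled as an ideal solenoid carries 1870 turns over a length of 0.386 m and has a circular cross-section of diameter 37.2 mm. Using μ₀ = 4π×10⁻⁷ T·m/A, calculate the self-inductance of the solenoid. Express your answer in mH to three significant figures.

L ≈ 12.4 mH

A = π(d/2)² = π(1.860×10^-2 m)² = 1.087×10^-3 m².
For a long solenoid, L = μ₀N²A/ℓ.
L = (4π×10⁻⁷)(1870)²(1.087×10^-3)/(0.386 m) = 1.237×10^-2 H.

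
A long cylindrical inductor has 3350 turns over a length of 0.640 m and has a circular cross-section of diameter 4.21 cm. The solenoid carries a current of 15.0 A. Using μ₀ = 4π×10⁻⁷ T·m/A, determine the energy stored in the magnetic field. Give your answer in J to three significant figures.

U ≈ 3.45 J

A = π(d/2)² = π(2.105×10^-2 m)² = 1.392×10^-3 m².
L = μ₀N²A/ℓ = (4π×10⁻⁷)(3350)²(1.392×10^-3)/(0.64) = 3.067×10^-2 H.
U = ½LI² = ½(3.067×10^-2)(15.0)² = 3.451 J.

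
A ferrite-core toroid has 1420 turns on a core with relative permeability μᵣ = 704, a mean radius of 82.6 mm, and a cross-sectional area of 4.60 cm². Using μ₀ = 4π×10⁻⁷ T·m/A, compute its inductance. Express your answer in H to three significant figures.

L ≈ 1.58 H

For a thin toroid, L = μ₀μᵣN²A/(2πR).
L = (4π×10⁻⁷)(704)(1420)²(4.600×10^-4) / (2π×8.260×10^-2 m) = 1.581 H.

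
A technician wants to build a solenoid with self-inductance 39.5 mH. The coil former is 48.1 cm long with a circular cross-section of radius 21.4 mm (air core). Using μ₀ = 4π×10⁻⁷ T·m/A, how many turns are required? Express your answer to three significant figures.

A = πr² = π(2.140×10^-2 m)² = 1.439×10^-3 m².
From L = μ₀N²A/ℓ, N = √(Lℓ / (μ₀A)).
N = √[(3.950×10^-2)(0.481) / ((4π×10⁻⁷)×1.439×10^-3)] = √(1.051×10^7) ≈ 3241.7.

N ≈ 3240 turns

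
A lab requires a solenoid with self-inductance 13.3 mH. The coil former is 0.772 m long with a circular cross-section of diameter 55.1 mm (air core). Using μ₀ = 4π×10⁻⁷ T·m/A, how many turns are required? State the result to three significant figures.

N ≈ 1850 turns

A = π(d/2)² = π(2.755×10^-2 m)² = 2.384×10^-3 m².
From L = μ₀N²A/ℓ, N = √(Lℓ / (μ₀A)).
N = √[(1.330×10^-2)(0.772) / ((4π×10⁻⁷)×2.384×10^-3)] = √(3.427×10^6) ≈ 1851.1.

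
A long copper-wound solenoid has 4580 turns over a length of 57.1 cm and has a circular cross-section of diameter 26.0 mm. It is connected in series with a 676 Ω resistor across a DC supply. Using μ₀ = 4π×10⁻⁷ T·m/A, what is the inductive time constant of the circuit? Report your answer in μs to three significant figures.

A = π(d/2)² = π(1.300×10^-2 m)² = 5.309×10^-4 m².
L = μ₀N²A/ℓ = (4π×10⁻⁷)(4580)²(5.309×10^-4)/(0.571) = 2.451×10^-2 H.
τ = L/R = (2.451×10^-2)/(676) = 3.626×10^-5 s.

τ ≈ 36.3 μs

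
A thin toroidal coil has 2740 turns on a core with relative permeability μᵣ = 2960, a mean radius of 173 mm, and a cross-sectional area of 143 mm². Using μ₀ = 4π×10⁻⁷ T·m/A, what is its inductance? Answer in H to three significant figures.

L ≈ 3.67 H

For a thin toroid, L = μ₀μᵣN²A/(2πR).
L = (4π×10⁻⁷)(2960)(2740)²(1.430×10^-4) / (2π×0.173 m) = 3.674 H.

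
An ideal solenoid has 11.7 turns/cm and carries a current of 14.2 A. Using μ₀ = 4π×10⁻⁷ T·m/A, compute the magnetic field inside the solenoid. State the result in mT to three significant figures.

B ≈ 20.9 mT

Inside a long solenoid, B = μ₀nI.
B = (4π×10⁻⁷)(1.170×10^3 m⁻¹)(14.2 A) = 2.088×10^-2 T.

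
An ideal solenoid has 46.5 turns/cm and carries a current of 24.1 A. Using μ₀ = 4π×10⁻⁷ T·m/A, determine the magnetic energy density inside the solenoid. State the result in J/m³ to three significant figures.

u ≈ 7890 J/m³

B = μ₀nI = (4π×10⁻⁷)(4.650×10^3)(24.1) = 0.1408 T.
u = B²/(2μ₀) = (0.1408)²/(2×4π×10⁻⁷) = 7.891×10^3 J/m³.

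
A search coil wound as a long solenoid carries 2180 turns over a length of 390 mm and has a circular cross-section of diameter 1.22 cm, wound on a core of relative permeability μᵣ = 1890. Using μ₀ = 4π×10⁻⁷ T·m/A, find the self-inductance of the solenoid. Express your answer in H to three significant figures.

A = π(d/2)² = π(6.100×10^-3 m)² = 1.169×10^-4 m².
For a long solenoid, L = μ₀μᵣN²A/ℓ.
L = (4π×10⁻⁷)(1890)(2180)²(1.169×10^-4)/(0.39 m) = 3.383 H.

L ≈ 3.38 H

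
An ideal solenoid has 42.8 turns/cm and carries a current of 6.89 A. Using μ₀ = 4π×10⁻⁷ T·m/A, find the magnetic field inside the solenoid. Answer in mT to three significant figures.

Inside a long solenoid, B = μ₀nI.
B = (4π×10⁻⁷)(4.280×10^3 m⁻¹)(6.89 A) = 3.706×10^-2 T.

B ≈ 37.1 mT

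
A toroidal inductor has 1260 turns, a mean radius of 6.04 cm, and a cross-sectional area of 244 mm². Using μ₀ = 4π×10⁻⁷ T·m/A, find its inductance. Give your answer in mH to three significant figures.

For a thin toroid, L = μ₀N²A/(2πR).
L = (4π×10⁻⁷)(1260)²(2.440×10^-4) / (2π×6.040×10^-2 m) = 1.283×10^-3 H.

L ≈ 1.28 mH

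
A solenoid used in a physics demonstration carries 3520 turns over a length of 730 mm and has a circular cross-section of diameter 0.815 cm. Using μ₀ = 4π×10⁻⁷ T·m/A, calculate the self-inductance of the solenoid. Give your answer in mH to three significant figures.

L ≈ 1.11 mH

A = π(d/2)² = π(4.075×10^-3 m)² = 5.217×10^-5 m².
For a long solenoid, L = μ₀N²A/ℓ.
L = (4π×10⁻⁷)(3520)²(5.217×10^-5)/(0.73 m) = 1.113×10^-3 H.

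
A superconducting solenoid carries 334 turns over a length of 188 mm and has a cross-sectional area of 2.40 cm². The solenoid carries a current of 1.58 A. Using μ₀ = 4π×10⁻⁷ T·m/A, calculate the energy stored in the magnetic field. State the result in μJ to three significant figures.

U ≈ 223 μJ

A = 2.40 cm² = 2.400×10^-4 m².
L = μ₀N²A/ℓ = (4π×10⁻⁷)(334)²(2.400×10^-4)/(0.188) = 1.790×10^-4 H.
U = ½LI² = ½(1.790×10^-4)(1.58)² = 2.234×10^-4 J.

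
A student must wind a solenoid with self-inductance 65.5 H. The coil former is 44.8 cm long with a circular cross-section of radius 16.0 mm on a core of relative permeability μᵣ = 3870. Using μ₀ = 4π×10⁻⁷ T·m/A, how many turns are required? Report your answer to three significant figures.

A = πr² = π(1.600×10^-2 m)² = 8.042×10^-4 m².
From L = μ₀μᵣN²A/ℓ, N = √(Lℓ / (μ₀μᵣA)).
N = √[(65.5)(0.448) / ((4π×10⁻⁷)(3870)×8.042×10^-4)] = √(7.503×10^6) ≈ 2739.1.

N ≈ 2740 turns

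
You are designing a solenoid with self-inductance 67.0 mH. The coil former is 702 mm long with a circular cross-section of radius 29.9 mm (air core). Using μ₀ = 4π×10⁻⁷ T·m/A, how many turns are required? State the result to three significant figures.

N ≈ 3650 turns

A = πr² = π(2.990×10^-2 m)² = 2.809×10^-3 m².
From L = μ₀N²A/ℓ, N = √(Lℓ / (μ₀A)).
N = √[(6.700×10^-2)(0.702) / ((4π×10⁻⁷)×2.809×10^-3)] = √(1.333×10^7) ≈ 3650.5.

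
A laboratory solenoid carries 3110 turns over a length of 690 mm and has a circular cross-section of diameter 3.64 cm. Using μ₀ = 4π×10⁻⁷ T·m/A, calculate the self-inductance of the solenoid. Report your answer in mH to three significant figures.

A = π(d/2)² = π(1.820×10^-2 m)² = 1.041×10^-3 m².
For a long solenoid, L = μ₀N²A/ℓ.
L = (4π×10⁻⁷)(3110)²(1.041×10^-3)/(0.69 m) = 1.833×10^-2 H.

L ≈ 18.3 mH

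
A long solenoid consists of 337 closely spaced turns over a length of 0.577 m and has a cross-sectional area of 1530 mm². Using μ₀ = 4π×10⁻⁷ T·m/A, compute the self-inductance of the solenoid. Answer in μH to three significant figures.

L ≈ 378 μH

A = 1530 mm² = 1.530×10^-3 m².
For a long solenoid, L = μ₀N²A/ℓ.
L = (4π×10⁻⁷)(337)²(1.530×10^-3)/(0.577 m) = 3.784×10^-4 H.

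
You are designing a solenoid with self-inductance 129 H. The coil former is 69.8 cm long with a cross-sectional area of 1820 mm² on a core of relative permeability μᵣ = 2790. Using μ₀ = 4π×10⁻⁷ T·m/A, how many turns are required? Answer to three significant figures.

A = 1820 mm² = 1.820×10^-3 m².
From L = μ₀μᵣN²A/ℓ, N = √(Lℓ / (μ₀μᵣA)).
N = √[(129)(0.698) / ((4π×10⁻⁷)(2790)×1.820×10^-3)] = √(1.411×10^7) ≈ 3756.5.

N ≈ 3760 turns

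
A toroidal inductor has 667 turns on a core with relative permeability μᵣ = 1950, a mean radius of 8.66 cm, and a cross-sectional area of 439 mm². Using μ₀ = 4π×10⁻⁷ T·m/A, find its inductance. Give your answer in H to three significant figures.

L ≈ 0.880 H

For a thin toroid, L = μ₀μᵣN²A/(2πR).
L = (4π×10⁻⁷)(1950)(667)²(4.390×10^-4) / (2π×8.660×10^-2 m) = 0.8796 H.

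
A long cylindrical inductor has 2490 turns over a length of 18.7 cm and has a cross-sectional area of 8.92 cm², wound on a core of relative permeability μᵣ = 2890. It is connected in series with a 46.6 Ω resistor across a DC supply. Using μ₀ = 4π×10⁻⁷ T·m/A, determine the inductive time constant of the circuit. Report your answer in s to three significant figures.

τ ≈ 2.30 s

A = 8.92 cm² = 8.920×10^-4 m².
L = μ₀μᵣN²A/ℓ = (4π×10⁻⁷)(2890)(2490)²(8.920×10^-4)/(0.187) = 107.4 H.
τ = L/R = (107.4)/(46.6) = 2.3049 s.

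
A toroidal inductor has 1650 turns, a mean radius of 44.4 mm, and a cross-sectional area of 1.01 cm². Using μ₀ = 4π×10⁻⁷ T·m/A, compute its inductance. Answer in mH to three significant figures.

For a thin toroid, L = μ₀N²A/(2πR).
L = (4π×10⁻⁷)(1650)²(1.010×10^-4) / (2π×4.440×10^-2 m) = 1.239×10^-3 H.

L ≈ 1.24 mH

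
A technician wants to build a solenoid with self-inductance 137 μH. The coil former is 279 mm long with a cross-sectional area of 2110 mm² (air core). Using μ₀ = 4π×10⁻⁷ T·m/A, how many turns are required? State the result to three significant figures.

N ≈ 120 turns

A = 2110 mm² = 2.110×10^-3 m².
From L = μ₀N²A/ℓ, N = √(Lℓ / (μ₀A)).
N = √[(1.370×10^-4)(0.279) / ((4π×10⁻⁷)×2.110×10^-3)] = √(1.442×10^4) ≈ 120.1.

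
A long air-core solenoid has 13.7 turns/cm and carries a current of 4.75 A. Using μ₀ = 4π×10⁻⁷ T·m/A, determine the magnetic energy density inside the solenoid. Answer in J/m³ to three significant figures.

u ≈ 26.6 J/m³

B = μ₀nI = (4π×10⁻⁷)(1.370×10^3)(4.75) = 8.178×10^-3 T.
u = B²/(2μ₀) = (8.178×10^-3)²/(2×4π×10⁻⁷) = 26.61 J/m³.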